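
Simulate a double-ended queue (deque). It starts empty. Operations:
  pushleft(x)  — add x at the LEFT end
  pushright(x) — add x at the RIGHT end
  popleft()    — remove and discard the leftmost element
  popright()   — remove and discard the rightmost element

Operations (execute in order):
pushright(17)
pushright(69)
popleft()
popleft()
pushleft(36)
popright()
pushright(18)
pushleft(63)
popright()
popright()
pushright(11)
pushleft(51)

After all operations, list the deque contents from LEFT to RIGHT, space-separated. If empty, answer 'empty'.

Answer: 51 11

Derivation:
pushright(17): [17]
pushright(69): [17, 69]
popleft(): [69]
popleft(): []
pushleft(36): [36]
popright(): []
pushright(18): [18]
pushleft(63): [63, 18]
popright(): [63]
popright(): []
pushright(11): [11]
pushleft(51): [51, 11]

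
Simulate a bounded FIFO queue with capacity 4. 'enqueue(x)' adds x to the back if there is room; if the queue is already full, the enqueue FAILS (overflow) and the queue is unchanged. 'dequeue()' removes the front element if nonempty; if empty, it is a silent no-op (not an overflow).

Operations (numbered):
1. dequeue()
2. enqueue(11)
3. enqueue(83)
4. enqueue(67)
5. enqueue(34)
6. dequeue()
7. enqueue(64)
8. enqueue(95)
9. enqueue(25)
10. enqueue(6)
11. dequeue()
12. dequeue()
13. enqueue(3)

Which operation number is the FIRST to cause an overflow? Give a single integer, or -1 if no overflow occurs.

Answer: 8

Derivation:
1. dequeue(): empty, no-op, size=0
2. enqueue(11): size=1
3. enqueue(83): size=2
4. enqueue(67): size=3
5. enqueue(34): size=4
6. dequeue(): size=3
7. enqueue(64): size=4
8. enqueue(95): size=4=cap → OVERFLOW (fail)
9. enqueue(25): size=4=cap → OVERFLOW (fail)
10. enqueue(6): size=4=cap → OVERFLOW (fail)
11. dequeue(): size=3
12. dequeue(): size=2
13. enqueue(3): size=3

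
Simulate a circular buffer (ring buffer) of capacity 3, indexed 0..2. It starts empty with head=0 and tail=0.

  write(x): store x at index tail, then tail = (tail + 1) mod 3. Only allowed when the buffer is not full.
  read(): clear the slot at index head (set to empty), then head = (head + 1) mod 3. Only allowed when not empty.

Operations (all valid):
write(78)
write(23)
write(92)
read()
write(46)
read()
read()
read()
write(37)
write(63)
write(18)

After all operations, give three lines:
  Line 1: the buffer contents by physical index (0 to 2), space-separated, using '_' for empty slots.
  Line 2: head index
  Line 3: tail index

write(78): buf=[78 _ _], head=0, tail=1, size=1
write(23): buf=[78 23 _], head=0, tail=2, size=2
write(92): buf=[78 23 92], head=0, tail=0, size=3
read(): buf=[_ 23 92], head=1, tail=0, size=2
write(46): buf=[46 23 92], head=1, tail=1, size=3
read(): buf=[46 _ 92], head=2, tail=1, size=2
read(): buf=[46 _ _], head=0, tail=1, size=1
read(): buf=[_ _ _], head=1, tail=1, size=0
write(37): buf=[_ 37 _], head=1, tail=2, size=1
write(63): buf=[_ 37 63], head=1, tail=0, size=2
write(18): buf=[18 37 63], head=1, tail=1, size=3

Answer: 18 37 63
1
1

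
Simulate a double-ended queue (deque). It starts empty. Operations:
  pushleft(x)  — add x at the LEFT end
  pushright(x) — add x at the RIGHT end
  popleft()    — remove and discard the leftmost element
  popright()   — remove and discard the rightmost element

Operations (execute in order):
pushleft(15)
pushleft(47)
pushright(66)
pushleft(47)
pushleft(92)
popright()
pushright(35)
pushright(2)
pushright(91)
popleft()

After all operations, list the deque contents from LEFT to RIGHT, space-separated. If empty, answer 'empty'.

Answer: 47 47 15 35 2 91

Derivation:
pushleft(15): [15]
pushleft(47): [47, 15]
pushright(66): [47, 15, 66]
pushleft(47): [47, 47, 15, 66]
pushleft(92): [92, 47, 47, 15, 66]
popright(): [92, 47, 47, 15]
pushright(35): [92, 47, 47, 15, 35]
pushright(2): [92, 47, 47, 15, 35, 2]
pushright(91): [92, 47, 47, 15, 35, 2, 91]
popleft(): [47, 47, 15, 35, 2, 91]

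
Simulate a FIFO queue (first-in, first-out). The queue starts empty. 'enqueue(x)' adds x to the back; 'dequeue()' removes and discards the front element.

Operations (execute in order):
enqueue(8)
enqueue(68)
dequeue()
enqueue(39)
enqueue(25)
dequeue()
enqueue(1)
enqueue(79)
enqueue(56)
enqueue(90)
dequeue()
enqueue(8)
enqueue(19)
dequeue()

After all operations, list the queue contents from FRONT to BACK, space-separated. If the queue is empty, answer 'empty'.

enqueue(8): [8]
enqueue(68): [8, 68]
dequeue(): [68]
enqueue(39): [68, 39]
enqueue(25): [68, 39, 25]
dequeue(): [39, 25]
enqueue(1): [39, 25, 1]
enqueue(79): [39, 25, 1, 79]
enqueue(56): [39, 25, 1, 79, 56]
enqueue(90): [39, 25, 1, 79, 56, 90]
dequeue(): [25, 1, 79, 56, 90]
enqueue(8): [25, 1, 79, 56, 90, 8]
enqueue(19): [25, 1, 79, 56, 90, 8, 19]
dequeue(): [1, 79, 56, 90, 8, 19]

Answer: 1 79 56 90 8 19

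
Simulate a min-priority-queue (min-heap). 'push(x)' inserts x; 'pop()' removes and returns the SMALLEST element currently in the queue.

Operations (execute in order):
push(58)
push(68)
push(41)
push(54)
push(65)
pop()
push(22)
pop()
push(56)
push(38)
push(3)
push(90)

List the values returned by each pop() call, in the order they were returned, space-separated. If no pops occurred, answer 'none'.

Answer: 41 22

Derivation:
push(58): heap contents = [58]
push(68): heap contents = [58, 68]
push(41): heap contents = [41, 58, 68]
push(54): heap contents = [41, 54, 58, 68]
push(65): heap contents = [41, 54, 58, 65, 68]
pop() → 41: heap contents = [54, 58, 65, 68]
push(22): heap contents = [22, 54, 58, 65, 68]
pop() → 22: heap contents = [54, 58, 65, 68]
push(56): heap contents = [54, 56, 58, 65, 68]
push(38): heap contents = [38, 54, 56, 58, 65, 68]
push(3): heap contents = [3, 38, 54, 56, 58, 65, 68]
push(90): heap contents = [3, 38, 54, 56, 58, 65, 68, 90]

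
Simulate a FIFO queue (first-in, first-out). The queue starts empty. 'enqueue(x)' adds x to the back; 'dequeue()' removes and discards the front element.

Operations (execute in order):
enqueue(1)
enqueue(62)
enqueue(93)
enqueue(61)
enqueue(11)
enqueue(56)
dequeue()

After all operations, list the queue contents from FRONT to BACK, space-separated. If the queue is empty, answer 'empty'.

Answer: 62 93 61 11 56

Derivation:
enqueue(1): [1]
enqueue(62): [1, 62]
enqueue(93): [1, 62, 93]
enqueue(61): [1, 62, 93, 61]
enqueue(11): [1, 62, 93, 61, 11]
enqueue(56): [1, 62, 93, 61, 11, 56]
dequeue(): [62, 93, 61, 11, 56]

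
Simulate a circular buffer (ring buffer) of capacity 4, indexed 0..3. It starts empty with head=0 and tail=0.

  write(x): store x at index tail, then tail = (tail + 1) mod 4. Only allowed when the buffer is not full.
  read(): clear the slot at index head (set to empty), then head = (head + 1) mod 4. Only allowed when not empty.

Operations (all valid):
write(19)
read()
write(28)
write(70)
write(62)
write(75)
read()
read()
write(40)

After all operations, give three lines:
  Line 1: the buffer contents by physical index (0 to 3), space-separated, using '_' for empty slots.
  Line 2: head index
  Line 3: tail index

write(19): buf=[19 _ _ _], head=0, tail=1, size=1
read(): buf=[_ _ _ _], head=1, tail=1, size=0
write(28): buf=[_ 28 _ _], head=1, tail=2, size=1
write(70): buf=[_ 28 70 _], head=1, tail=3, size=2
write(62): buf=[_ 28 70 62], head=1, tail=0, size=3
write(75): buf=[75 28 70 62], head=1, tail=1, size=4
read(): buf=[75 _ 70 62], head=2, tail=1, size=3
read(): buf=[75 _ _ 62], head=3, tail=1, size=2
write(40): buf=[75 40 _ 62], head=3, tail=2, size=3

Answer: 75 40 _ 62
3
2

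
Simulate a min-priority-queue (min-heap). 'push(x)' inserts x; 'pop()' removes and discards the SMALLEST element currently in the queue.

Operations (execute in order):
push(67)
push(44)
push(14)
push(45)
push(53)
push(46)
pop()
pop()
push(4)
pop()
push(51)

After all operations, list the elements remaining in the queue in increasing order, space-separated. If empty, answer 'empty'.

push(67): heap contents = [67]
push(44): heap contents = [44, 67]
push(14): heap contents = [14, 44, 67]
push(45): heap contents = [14, 44, 45, 67]
push(53): heap contents = [14, 44, 45, 53, 67]
push(46): heap contents = [14, 44, 45, 46, 53, 67]
pop() → 14: heap contents = [44, 45, 46, 53, 67]
pop() → 44: heap contents = [45, 46, 53, 67]
push(4): heap contents = [4, 45, 46, 53, 67]
pop() → 4: heap contents = [45, 46, 53, 67]
push(51): heap contents = [45, 46, 51, 53, 67]

Answer: 45 46 51 53 67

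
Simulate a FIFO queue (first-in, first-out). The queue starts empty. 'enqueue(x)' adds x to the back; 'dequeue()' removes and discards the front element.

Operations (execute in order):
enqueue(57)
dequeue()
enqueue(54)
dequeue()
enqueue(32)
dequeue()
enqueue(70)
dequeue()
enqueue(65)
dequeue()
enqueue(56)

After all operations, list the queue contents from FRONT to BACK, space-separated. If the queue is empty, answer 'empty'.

enqueue(57): [57]
dequeue(): []
enqueue(54): [54]
dequeue(): []
enqueue(32): [32]
dequeue(): []
enqueue(70): [70]
dequeue(): []
enqueue(65): [65]
dequeue(): []
enqueue(56): [56]

Answer: 56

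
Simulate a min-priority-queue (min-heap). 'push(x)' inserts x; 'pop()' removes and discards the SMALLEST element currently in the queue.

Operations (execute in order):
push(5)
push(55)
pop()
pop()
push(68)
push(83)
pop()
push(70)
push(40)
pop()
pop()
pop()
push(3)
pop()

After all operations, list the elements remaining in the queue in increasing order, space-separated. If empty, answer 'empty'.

Answer: empty

Derivation:
push(5): heap contents = [5]
push(55): heap contents = [5, 55]
pop() → 5: heap contents = [55]
pop() → 55: heap contents = []
push(68): heap contents = [68]
push(83): heap contents = [68, 83]
pop() → 68: heap contents = [83]
push(70): heap contents = [70, 83]
push(40): heap contents = [40, 70, 83]
pop() → 40: heap contents = [70, 83]
pop() → 70: heap contents = [83]
pop() → 83: heap contents = []
push(3): heap contents = [3]
pop() → 3: heap contents = []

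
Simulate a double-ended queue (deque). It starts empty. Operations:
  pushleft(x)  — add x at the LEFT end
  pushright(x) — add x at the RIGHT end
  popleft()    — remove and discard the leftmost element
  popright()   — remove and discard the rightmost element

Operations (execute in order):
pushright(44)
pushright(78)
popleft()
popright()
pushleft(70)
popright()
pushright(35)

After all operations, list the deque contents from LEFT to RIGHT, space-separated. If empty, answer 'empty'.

pushright(44): [44]
pushright(78): [44, 78]
popleft(): [78]
popright(): []
pushleft(70): [70]
popright(): []
pushright(35): [35]

Answer: 35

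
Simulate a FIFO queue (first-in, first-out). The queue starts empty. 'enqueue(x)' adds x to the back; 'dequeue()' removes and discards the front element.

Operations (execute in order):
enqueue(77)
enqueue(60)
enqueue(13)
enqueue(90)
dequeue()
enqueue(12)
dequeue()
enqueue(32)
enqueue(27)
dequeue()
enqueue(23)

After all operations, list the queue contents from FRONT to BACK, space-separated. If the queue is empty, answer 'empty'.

enqueue(77): [77]
enqueue(60): [77, 60]
enqueue(13): [77, 60, 13]
enqueue(90): [77, 60, 13, 90]
dequeue(): [60, 13, 90]
enqueue(12): [60, 13, 90, 12]
dequeue(): [13, 90, 12]
enqueue(32): [13, 90, 12, 32]
enqueue(27): [13, 90, 12, 32, 27]
dequeue(): [90, 12, 32, 27]
enqueue(23): [90, 12, 32, 27, 23]

Answer: 90 12 32 27 23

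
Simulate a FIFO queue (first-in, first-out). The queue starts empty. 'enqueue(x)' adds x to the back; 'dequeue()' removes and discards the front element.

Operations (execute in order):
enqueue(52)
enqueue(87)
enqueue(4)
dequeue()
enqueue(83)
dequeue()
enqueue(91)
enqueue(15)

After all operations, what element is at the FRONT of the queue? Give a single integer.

Answer: 4

Derivation:
enqueue(52): queue = [52]
enqueue(87): queue = [52, 87]
enqueue(4): queue = [52, 87, 4]
dequeue(): queue = [87, 4]
enqueue(83): queue = [87, 4, 83]
dequeue(): queue = [4, 83]
enqueue(91): queue = [4, 83, 91]
enqueue(15): queue = [4, 83, 91, 15]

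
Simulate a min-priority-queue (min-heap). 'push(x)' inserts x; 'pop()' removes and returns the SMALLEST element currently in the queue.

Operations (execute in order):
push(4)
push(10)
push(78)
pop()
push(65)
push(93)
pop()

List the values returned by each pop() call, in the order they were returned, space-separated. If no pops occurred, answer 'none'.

push(4): heap contents = [4]
push(10): heap contents = [4, 10]
push(78): heap contents = [4, 10, 78]
pop() → 4: heap contents = [10, 78]
push(65): heap contents = [10, 65, 78]
push(93): heap contents = [10, 65, 78, 93]
pop() → 10: heap contents = [65, 78, 93]

Answer: 4 10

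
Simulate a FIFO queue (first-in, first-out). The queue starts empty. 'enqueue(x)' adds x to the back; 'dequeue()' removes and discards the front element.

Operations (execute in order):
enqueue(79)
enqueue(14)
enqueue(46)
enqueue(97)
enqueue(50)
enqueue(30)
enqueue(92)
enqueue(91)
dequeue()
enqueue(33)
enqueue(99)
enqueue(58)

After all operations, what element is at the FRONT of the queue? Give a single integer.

Answer: 14

Derivation:
enqueue(79): queue = [79]
enqueue(14): queue = [79, 14]
enqueue(46): queue = [79, 14, 46]
enqueue(97): queue = [79, 14, 46, 97]
enqueue(50): queue = [79, 14, 46, 97, 50]
enqueue(30): queue = [79, 14, 46, 97, 50, 30]
enqueue(92): queue = [79, 14, 46, 97, 50, 30, 92]
enqueue(91): queue = [79, 14, 46, 97, 50, 30, 92, 91]
dequeue(): queue = [14, 46, 97, 50, 30, 92, 91]
enqueue(33): queue = [14, 46, 97, 50, 30, 92, 91, 33]
enqueue(99): queue = [14, 46, 97, 50, 30, 92, 91, 33, 99]
enqueue(58): queue = [14, 46, 97, 50, 30, 92, 91, 33, 99, 58]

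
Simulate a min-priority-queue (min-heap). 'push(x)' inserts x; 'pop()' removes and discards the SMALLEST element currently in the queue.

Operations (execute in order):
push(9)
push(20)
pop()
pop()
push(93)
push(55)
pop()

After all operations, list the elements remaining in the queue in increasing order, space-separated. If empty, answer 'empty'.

Answer: 93

Derivation:
push(9): heap contents = [9]
push(20): heap contents = [9, 20]
pop() → 9: heap contents = [20]
pop() → 20: heap contents = []
push(93): heap contents = [93]
push(55): heap contents = [55, 93]
pop() → 55: heap contents = [93]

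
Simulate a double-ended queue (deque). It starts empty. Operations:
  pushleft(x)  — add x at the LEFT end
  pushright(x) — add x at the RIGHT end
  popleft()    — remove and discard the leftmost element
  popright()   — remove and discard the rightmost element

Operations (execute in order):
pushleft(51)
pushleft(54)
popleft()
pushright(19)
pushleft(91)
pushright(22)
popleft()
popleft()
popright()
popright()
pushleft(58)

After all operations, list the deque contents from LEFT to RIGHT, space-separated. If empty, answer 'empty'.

pushleft(51): [51]
pushleft(54): [54, 51]
popleft(): [51]
pushright(19): [51, 19]
pushleft(91): [91, 51, 19]
pushright(22): [91, 51, 19, 22]
popleft(): [51, 19, 22]
popleft(): [19, 22]
popright(): [19]
popright(): []
pushleft(58): [58]

Answer: 58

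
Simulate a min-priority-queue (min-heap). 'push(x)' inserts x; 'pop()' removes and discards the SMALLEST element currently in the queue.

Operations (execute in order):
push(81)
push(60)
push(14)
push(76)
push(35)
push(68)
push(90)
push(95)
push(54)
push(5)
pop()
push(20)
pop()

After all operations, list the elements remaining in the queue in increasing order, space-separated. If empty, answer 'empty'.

Answer: 20 35 54 60 68 76 81 90 95

Derivation:
push(81): heap contents = [81]
push(60): heap contents = [60, 81]
push(14): heap contents = [14, 60, 81]
push(76): heap contents = [14, 60, 76, 81]
push(35): heap contents = [14, 35, 60, 76, 81]
push(68): heap contents = [14, 35, 60, 68, 76, 81]
push(90): heap contents = [14, 35, 60, 68, 76, 81, 90]
push(95): heap contents = [14, 35, 60, 68, 76, 81, 90, 95]
push(54): heap contents = [14, 35, 54, 60, 68, 76, 81, 90, 95]
push(5): heap contents = [5, 14, 35, 54, 60, 68, 76, 81, 90, 95]
pop() → 5: heap contents = [14, 35, 54, 60, 68, 76, 81, 90, 95]
push(20): heap contents = [14, 20, 35, 54, 60, 68, 76, 81, 90, 95]
pop() → 14: heap contents = [20, 35, 54, 60, 68, 76, 81, 90, 95]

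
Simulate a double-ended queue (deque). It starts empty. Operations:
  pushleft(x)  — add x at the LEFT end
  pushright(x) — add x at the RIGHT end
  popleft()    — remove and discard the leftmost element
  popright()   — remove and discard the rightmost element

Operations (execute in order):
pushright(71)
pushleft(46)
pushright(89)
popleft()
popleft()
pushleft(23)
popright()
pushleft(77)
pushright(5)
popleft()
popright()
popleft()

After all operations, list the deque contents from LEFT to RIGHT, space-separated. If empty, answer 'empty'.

Answer: empty

Derivation:
pushright(71): [71]
pushleft(46): [46, 71]
pushright(89): [46, 71, 89]
popleft(): [71, 89]
popleft(): [89]
pushleft(23): [23, 89]
popright(): [23]
pushleft(77): [77, 23]
pushright(5): [77, 23, 5]
popleft(): [23, 5]
popright(): [23]
popleft(): []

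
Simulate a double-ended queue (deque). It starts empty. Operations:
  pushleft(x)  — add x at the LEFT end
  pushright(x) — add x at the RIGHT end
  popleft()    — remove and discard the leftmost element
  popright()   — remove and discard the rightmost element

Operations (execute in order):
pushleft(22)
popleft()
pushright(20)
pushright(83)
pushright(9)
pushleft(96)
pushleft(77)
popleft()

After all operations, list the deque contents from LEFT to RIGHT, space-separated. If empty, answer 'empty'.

Answer: 96 20 83 9

Derivation:
pushleft(22): [22]
popleft(): []
pushright(20): [20]
pushright(83): [20, 83]
pushright(9): [20, 83, 9]
pushleft(96): [96, 20, 83, 9]
pushleft(77): [77, 96, 20, 83, 9]
popleft(): [96, 20, 83, 9]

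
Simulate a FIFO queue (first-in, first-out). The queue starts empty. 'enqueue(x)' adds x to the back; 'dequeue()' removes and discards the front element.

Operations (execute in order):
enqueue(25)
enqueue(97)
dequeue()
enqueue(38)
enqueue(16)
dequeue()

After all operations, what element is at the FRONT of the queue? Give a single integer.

enqueue(25): queue = [25]
enqueue(97): queue = [25, 97]
dequeue(): queue = [97]
enqueue(38): queue = [97, 38]
enqueue(16): queue = [97, 38, 16]
dequeue(): queue = [38, 16]

Answer: 38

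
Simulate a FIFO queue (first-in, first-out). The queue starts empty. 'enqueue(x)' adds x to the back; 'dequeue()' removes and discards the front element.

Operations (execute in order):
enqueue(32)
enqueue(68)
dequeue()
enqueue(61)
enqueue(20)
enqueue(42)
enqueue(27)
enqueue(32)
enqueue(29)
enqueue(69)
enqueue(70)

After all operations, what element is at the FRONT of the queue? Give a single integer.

enqueue(32): queue = [32]
enqueue(68): queue = [32, 68]
dequeue(): queue = [68]
enqueue(61): queue = [68, 61]
enqueue(20): queue = [68, 61, 20]
enqueue(42): queue = [68, 61, 20, 42]
enqueue(27): queue = [68, 61, 20, 42, 27]
enqueue(32): queue = [68, 61, 20, 42, 27, 32]
enqueue(29): queue = [68, 61, 20, 42, 27, 32, 29]
enqueue(69): queue = [68, 61, 20, 42, 27, 32, 29, 69]
enqueue(70): queue = [68, 61, 20, 42, 27, 32, 29, 69, 70]

Answer: 68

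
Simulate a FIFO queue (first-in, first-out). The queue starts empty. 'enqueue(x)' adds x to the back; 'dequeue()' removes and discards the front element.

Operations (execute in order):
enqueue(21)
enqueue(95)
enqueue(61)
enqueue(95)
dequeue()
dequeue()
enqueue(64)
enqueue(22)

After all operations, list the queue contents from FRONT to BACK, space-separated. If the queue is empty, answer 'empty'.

enqueue(21): [21]
enqueue(95): [21, 95]
enqueue(61): [21, 95, 61]
enqueue(95): [21, 95, 61, 95]
dequeue(): [95, 61, 95]
dequeue(): [61, 95]
enqueue(64): [61, 95, 64]
enqueue(22): [61, 95, 64, 22]

Answer: 61 95 64 22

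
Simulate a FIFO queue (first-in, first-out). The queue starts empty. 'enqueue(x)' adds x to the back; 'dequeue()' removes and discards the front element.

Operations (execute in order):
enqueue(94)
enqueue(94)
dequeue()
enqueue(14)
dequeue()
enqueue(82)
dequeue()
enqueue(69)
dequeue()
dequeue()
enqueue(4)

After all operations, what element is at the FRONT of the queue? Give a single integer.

Answer: 4

Derivation:
enqueue(94): queue = [94]
enqueue(94): queue = [94, 94]
dequeue(): queue = [94]
enqueue(14): queue = [94, 14]
dequeue(): queue = [14]
enqueue(82): queue = [14, 82]
dequeue(): queue = [82]
enqueue(69): queue = [82, 69]
dequeue(): queue = [69]
dequeue(): queue = []
enqueue(4): queue = [4]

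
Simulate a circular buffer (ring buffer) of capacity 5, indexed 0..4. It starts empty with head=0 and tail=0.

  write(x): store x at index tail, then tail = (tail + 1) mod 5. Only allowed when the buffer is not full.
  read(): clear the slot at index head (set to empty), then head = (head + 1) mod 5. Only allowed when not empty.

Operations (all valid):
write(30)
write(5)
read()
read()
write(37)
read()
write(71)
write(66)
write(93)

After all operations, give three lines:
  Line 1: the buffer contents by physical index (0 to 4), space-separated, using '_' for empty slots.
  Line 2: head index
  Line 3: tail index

write(30): buf=[30 _ _ _ _], head=0, tail=1, size=1
write(5): buf=[30 5 _ _ _], head=0, tail=2, size=2
read(): buf=[_ 5 _ _ _], head=1, tail=2, size=1
read(): buf=[_ _ _ _ _], head=2, tail=2, size=0
write(37): buf=[_ _ 37 _ _], head=2, tail=3, size=1
read(): buf=[_ _ _ _ _], head=3, tail=3, size=0
write(71): buf=[_ _ _ 71 _], head=3, tail=4, size=1
write(66): buf=[_ _ _ 71 66], head=3, tail=0, size=2
write(93): buf=[93 _ _ 71 66], head=3, tail=1, size=3

Answer: 93 _ _ 71 66
3
1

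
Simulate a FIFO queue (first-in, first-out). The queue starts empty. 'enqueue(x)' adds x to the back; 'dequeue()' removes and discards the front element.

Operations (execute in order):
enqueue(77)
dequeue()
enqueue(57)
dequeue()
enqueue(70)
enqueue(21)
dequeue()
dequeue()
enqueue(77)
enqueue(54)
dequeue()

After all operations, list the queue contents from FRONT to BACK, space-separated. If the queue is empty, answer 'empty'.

Answer: 54

Derivation:
enqueue(77): [77]
dequeue(): []
enqueue(57): [57]
dequeue(): []
enqueue(70): [70]
enqueue(21): [70, 21]
dequeue(): [21]
dequeue(): []
enqueue(77): [77]
enqueue(54): [77, 54]
dequeue(): [54]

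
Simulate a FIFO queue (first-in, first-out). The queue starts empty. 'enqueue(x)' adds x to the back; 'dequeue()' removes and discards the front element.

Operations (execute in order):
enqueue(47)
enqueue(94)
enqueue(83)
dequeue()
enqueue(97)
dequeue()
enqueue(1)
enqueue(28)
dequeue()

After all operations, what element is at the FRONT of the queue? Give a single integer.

Answer: 97

Derivation:
enqueue(47): queue = [47]
enqueue(94): queue = [47, 94]
enqueue(83): queue = [47, 94, 83]
dequeue(): queue = [94, 83]
enqueue(97): queue = [94, 83, 97]
dequeue(): queue = [83, 97]
enqueue(1): queue = [83, 97, 1]
enqueue(28): queue = [83, 97, 1, 28]
dequeue(): queue = [97, 1, 28]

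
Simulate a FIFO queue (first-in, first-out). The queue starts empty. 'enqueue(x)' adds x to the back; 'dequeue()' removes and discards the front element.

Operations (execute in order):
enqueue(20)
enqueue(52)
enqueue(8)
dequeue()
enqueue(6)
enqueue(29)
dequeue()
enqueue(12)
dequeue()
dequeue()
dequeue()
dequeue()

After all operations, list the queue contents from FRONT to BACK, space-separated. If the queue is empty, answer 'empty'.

enqueue(20): [20]
enqueue(52): [20, 52]
enqueue(8): [20, 52, 8]
dequeue(): [52, 8]
enqueue(6): [52, 8, 6]
enqueue(29): [52, 8, 6, 29]
dequeue(): [8, 6, 29]
enqueue(12): [8, 6, 29, 12]
dequeue(): [6, 29, 12]
dequeue(): [29, 12]
dequeue(): [12]
dequeue(): []

Answer: empty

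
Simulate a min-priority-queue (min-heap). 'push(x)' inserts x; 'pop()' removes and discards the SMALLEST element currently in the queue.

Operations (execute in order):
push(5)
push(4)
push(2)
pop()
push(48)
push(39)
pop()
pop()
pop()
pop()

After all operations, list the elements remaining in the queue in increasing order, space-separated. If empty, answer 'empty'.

Answer: empty

Derivation:
push(5): heap contents = [5]
push(4): heap contents = [4, 5]
push(2): heap contents = [2, 4, 5]
pop() → 2: heap contents = [4, 5]
push(48): heap contents = [4, 5, 48]
push(39): heap contents = [4, 5, 39, 48]
pop() → 4: heap contents = [5, 39, 48]
pop() → 5: heap contents = [39, 48]
pop() → 39: heap contents = [48]
pop() → 48: heap contents = []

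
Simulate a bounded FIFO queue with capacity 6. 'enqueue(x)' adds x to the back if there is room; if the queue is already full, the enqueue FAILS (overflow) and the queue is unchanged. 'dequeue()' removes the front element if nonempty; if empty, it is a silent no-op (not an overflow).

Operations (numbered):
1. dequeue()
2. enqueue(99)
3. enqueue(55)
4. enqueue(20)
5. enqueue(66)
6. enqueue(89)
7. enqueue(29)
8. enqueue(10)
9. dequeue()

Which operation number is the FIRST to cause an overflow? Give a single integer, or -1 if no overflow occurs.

1. dequeue(): empty, no-op, size=0
2. enqueue(99): size=1
3. enqueue(55): size=2
4. enqueue(20): size=3
5. enqueue(66): size=4
6. enqueue(89): size=5
7. enqueue(29): size=6
8. enqueue(10): size=6=cap → OVERFLOW (fail)
9. dequeue(): size=5

Answer: 8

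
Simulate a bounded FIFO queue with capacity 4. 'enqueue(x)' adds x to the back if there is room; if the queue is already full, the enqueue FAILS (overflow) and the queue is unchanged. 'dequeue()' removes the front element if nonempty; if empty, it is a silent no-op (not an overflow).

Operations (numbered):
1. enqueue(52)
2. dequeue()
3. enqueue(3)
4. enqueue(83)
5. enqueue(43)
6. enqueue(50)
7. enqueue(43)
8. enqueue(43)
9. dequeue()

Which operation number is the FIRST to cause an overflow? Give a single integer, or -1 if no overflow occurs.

Answer: 7

Derivation:
1. enqueue(52): size=1
2. dequeue(): size=0
3. enqueue(3): size=1
4. enqueue(83): size=2
5. enqueue(43): size=3
6. enqueue(50): size=4
7. enqueue(43): size=4=cap → OVERFLOW (fail)
8. enqueue(43): size=4=cap → OVERFLOW (fail)
9. dequeue(): size=3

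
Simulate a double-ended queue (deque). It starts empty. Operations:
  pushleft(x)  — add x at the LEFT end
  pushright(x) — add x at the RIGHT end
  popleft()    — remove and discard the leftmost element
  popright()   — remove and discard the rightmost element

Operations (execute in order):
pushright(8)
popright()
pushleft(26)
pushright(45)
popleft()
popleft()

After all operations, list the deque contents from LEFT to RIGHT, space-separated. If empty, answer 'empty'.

Answer: empty

Derivation:
pushright(8): [8]
popright(): []
pushleft(26): [26]
pushright(45): [26, 45]
popleft(): [45]
popleft(): []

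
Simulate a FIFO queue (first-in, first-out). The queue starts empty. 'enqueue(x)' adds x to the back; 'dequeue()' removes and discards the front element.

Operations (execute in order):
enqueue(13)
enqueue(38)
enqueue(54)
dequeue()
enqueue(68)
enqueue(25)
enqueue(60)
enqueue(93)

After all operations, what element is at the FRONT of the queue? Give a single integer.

Answer: 38

Derivation:
enqueue(13): queue = [13]
enqueue(38): queue = [13, 38]
enqueue(54): queue = [13, 38, 54]
dequeue(): queue = [38, 54]
enqueue(68): queue = [38, 54, 68]
enqueue(25): queue = [38, 54, 68, 25]
enqueue(60): queue = [38, 54, 68, 25, 60]
enqueue(93): queue = [38, 54, 68, 25, 60, 93]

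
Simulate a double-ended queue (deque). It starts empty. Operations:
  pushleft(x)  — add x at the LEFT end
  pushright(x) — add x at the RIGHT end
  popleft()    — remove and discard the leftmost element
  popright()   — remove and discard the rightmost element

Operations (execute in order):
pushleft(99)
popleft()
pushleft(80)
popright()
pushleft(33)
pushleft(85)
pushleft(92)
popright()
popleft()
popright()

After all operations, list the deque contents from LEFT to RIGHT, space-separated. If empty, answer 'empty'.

pushleft(99): [99]
popleft(): []
pushleft(80): [80]
popright(): []
pushleft(33): [33]
pushleft(85): [85, 33]
pushleft(92): [92, 85, 33]
popright(): [92, 85]
popleft(): [85]
popright(): []

Answer: empty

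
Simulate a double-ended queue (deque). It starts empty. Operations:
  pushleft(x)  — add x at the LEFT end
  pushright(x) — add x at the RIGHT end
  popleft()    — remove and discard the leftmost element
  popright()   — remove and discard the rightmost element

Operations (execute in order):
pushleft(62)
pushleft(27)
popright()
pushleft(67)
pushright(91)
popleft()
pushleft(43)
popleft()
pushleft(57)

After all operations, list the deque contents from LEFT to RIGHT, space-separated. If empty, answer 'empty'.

Answer: 57 27 91

Derivation:
pushleft(62): [62]
pushleft(27): [27, 62]
popright(): [27]
pushleft(67): [67, 27]
pushright(91): [67, 27, 91]
popleft(): [27, 91]
pushleft(43): [43, 27, 91]
popleft(): [27, 91]
pushleft(57): [57, 27, 91]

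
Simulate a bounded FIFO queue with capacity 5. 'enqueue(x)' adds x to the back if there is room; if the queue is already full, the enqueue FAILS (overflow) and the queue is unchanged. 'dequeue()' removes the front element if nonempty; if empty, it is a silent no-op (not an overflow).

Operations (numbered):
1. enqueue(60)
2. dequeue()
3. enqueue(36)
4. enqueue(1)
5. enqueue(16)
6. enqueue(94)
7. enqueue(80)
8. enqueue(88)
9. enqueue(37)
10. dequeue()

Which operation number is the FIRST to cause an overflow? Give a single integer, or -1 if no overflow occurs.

Answer: 8

Derivation:
1. enqueue(60): size=1
2. dequeue(): size=0
3. enqueue(36): size=1
4. enqueue(1): size=2
5. enqueue(16): size=3
6. enqueue(94): size=4
7. enqueue(80): size=5
8. enqueue(88): size=5=cap → OVERFLOW (fail)
9. enqueue(37): size=5=cap → OVERFLOW (fail)
10. dequeue(): size=4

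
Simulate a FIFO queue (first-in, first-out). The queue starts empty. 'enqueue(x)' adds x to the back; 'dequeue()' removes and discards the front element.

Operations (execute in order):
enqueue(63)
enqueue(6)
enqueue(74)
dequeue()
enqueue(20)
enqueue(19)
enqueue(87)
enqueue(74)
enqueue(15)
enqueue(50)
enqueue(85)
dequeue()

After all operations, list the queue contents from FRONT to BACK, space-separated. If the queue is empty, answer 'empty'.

Answer: 74 20 19 87 74 15 50 85

Derivation:
enqueue(63): [63]
enqueue(6): [63, 6]
enqueue(74): [63, 6, 74]
dequeue(): [6, 74]
enqueue(20): [6, 74, 20]
enqueue(19): [6, 74, 20, 19]
enqueue(87): [6, 74, 20, 19, 87]
enqueue(74): [6, 74, 20, 19, 87, 74]
enqueue(15): [6, 74, 20, 19, 87, 74, 15]
enqueue(50): [6, 74, 20, 19, 87, 74, 15, 50]
enqueue(85): [6, 74, 20, 19, 87, 74, 15, 50, 85]
dequeue(): [74, 20, 19, 87, 74, 15, 50, 85]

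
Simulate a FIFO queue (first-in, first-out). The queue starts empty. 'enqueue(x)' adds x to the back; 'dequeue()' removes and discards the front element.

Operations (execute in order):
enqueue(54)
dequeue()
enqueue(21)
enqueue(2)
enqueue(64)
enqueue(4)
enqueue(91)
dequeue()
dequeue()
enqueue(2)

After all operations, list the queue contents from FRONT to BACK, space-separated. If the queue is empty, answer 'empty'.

Answer: 64 4 91 2

Derivation:
enqueue(54): [54]
dequeue(): []
enqueue(21): [21]
enqueue(2): [21, 2]
enqueue(64): [21, 2, 64]
enqueue(4): [21, 2, 64, 4]
enqueue(91): [21, 2, 64, 4, 91]
dequeue(): [2, 64, 4, 91]
dequeue(): [64, 4, 91]
enqueue(2): [64, 4, 91, 2]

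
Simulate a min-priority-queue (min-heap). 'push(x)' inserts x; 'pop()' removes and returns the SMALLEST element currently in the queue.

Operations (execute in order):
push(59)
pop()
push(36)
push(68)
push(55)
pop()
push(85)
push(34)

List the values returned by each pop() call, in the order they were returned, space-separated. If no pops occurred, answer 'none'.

Answer: 59 36

Derivation:
push(59): heap contents = [59]
pop() → 59: heap contents = []
push(36): heap contents = [36]
push(68): heap contents = [36, 68]
push(55): heap contents = [36, 55, 68]
pop() → 36: heap contents = [55, 68]
push(85): heap contents = [55, 68, 85]
push(34): heap contents = [34, 55, 68, 85]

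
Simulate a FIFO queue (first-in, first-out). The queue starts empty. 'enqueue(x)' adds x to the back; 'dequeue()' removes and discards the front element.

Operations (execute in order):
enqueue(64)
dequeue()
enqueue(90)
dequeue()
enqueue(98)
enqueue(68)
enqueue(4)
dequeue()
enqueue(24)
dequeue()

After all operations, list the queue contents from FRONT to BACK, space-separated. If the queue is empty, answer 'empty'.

enqueue(64): [64]
dequeue(): []
enqueue(90): [90]
dequeue(): []
enqueue(98): [98]
enqueue(68): [98, 68]
enqueue(4): [98, 68, 4]
dequeue(): [68, 4]
enqueue(24): [68, 4, 24]
dequeue(): [4, 24]

Answer: 4 24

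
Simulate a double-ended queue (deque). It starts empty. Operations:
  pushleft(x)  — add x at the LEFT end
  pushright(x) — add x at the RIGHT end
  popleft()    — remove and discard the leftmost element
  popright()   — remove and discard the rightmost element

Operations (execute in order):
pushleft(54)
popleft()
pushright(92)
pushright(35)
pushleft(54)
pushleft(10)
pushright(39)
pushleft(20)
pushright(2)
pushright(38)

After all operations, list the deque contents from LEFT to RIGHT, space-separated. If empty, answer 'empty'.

Answer: 20 10 54 92 35 39 2 38

Derivation:
pushleft(54): [54]
popleft(): []
pushright(92): [92]
pushright(35): [92, 35]
pushleft(54): [54, 92, 35]
pushleft(10): [10, 54, 92, 35]
pushright(39): [10, 54, 92, 35, 39]
pushleft(20): [20, 10, 54, 92, 35, 39]
pushright(2): [20, 10, 54, 92, 35, 39, 2]
pushright(38): [20, 10, 54, 92, 35, 39, 2, 38]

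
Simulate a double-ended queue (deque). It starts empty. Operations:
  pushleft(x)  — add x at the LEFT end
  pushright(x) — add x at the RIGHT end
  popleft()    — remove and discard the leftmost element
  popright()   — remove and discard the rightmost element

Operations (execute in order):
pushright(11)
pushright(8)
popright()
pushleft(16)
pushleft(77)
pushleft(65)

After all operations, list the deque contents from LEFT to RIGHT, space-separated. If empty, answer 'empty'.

pushright(11): [11]
pushright(8): [11, 8]
popright(): [11]
pushleft(16): [16, 11]
pushleft(77): [77, 16, 11]
pushleft(65): [65, 77, 16, 11]

Answer: 65 77 16 11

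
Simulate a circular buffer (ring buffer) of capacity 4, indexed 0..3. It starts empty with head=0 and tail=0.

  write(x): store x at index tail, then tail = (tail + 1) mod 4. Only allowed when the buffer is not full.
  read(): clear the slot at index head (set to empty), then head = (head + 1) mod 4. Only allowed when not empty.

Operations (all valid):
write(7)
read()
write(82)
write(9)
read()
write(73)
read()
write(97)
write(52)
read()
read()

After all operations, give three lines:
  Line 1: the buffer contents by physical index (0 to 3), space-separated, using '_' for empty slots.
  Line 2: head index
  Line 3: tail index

Answer: _ 52 _ _
1
2

Derivation:
write(7): buf=[7 _ _ _], head=0, tail=1, size=1
read(): buf=[_ _ _ _], head=1, tail=1, size=0
write(82): buf=[_ 82 _ _], head=1, tail=2, size=1
write(9): buf=[_ 82 9 _], head=1, tail=3, size=2
read(): buf=[_ _ 9 _], head=2, tail=3, size=1
write(73): buf=[_ _ 9 73], head=2, tail=0, size=2
read(): buf=[_ _ _ 73], head=3, tail=0, size=1
write(97): buf=[97 _ _ 73], head=3, tail=1, size=2
write(52): buf=[97 52 _ 73], head=3, tail=2, size=3
read(): buf=[97 52 _ _], head=0, tail=2, size=2
read(): buf=[_ 52 _ _], head=1, tail=2, size=1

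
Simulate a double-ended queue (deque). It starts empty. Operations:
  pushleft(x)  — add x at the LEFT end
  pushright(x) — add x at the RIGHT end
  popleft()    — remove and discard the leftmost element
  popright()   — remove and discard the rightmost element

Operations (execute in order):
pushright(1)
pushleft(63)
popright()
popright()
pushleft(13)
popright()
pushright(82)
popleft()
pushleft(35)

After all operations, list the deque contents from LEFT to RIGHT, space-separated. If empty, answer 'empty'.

pushright(1): [1]
pushleft(63): [63, 1]
popright(): [63]
popright(): []
pushleft(13): [13]
popright(): []
pushright(82): [82]
popleft(): []
pushleft(35): [35]

Answer: 35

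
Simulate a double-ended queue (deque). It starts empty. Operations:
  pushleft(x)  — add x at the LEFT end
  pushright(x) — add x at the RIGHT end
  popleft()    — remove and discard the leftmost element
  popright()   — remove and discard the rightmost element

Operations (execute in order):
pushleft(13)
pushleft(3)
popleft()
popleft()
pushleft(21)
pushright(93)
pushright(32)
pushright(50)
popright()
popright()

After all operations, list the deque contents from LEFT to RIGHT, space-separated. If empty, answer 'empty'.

Answer: 21 93

Derivation:
pushleft(13): [13]
pushleft(3): [3, 13]
popleft(): [13]
popleft(): []
pushleft(21): [21]
pushright(93): [21, 93]
pushright(32): [21, 93, 32]
pushright(50): [21, 93, 32, 50]
popright(): [21, 93, 32]
popright(): [21, 93]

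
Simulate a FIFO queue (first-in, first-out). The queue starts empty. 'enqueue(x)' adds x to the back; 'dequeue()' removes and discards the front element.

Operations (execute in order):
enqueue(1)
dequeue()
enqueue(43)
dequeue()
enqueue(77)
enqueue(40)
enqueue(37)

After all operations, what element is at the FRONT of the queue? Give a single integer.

enqueue(1): queue = [1]
dequeue(): queue = []
enqueue(43): queue = [43]
dequeue(): queue = []
enqueue(77): queue = [77]
enqueue(40): queue = [77, 40]
enqueue(37): queue = [77, 40, 37]

Answer: 77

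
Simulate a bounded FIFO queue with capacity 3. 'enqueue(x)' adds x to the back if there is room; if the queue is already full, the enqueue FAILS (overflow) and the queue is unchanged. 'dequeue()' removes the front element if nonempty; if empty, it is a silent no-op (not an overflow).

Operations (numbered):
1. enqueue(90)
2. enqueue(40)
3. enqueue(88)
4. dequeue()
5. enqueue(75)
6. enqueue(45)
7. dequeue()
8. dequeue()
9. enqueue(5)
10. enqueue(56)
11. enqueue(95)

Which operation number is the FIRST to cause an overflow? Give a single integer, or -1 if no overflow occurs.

1. enqueue(90): size=1
2. enqueue(40): size=2
3. enqueue(88): size=3
4. dequeue(): size=2
5. enqueue(75): size=3
6. enqueue(45): size=3=cap → OVERFLOW (fail)
7. dequeue(): size=2
8. dequeue(): size=1
9. enqueue(5): size=2
10. enqueue(56): size=3
11. enqueue(95): size=3=cap → OVERFLOW (fail)

Answer: 6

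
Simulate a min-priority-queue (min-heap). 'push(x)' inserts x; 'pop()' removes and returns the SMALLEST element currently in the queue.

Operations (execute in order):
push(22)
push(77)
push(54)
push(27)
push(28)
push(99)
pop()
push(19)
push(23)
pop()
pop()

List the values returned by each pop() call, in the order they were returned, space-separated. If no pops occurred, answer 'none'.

push(22): heap contents = [22]
push(77): heap contents = [22, 77]
push(54): heap contents = [22, 54, 77]
push(27): heap contents = [22, 27, 54, 77]
push(28): heap contents = [22, 27, 28, 54, 77]
push(99): heap contents = [22, 27, 28, 54, 77, 99]
pop() → 22: heap contents = [27, 28, 54, 77, 99]
push(19): heap contents = [19, 27, 28, 54, 77, 99]
push(23): heap contents = [19, 23, 27, 28, 54, 77, 99]
pop() → 19: heap contents = [23, 27, 28, 54, 77, 99]
pop() → 23: heap contents = [27, 28, 54, 77, 99]

Answer: 22 19 23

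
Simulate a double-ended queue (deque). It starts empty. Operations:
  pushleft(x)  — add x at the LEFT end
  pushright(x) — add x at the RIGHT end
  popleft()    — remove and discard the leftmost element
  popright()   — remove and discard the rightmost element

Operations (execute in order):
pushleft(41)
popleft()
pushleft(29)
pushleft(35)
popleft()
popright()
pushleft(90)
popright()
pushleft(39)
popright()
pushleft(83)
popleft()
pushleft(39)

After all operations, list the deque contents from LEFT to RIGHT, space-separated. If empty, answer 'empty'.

Answer: 39

Derivation:
pushleft(41): [41]
popleft(): []
pushleft(29): [29]
pushleft(35): [35, 29]
popleft(): [29]
popright(): []
pushleft(90): [90]
popright(): []
pushleft(39): [39]
popright(): []
pushleft(83): [83]
popleft(): []
pushleft(39): [39]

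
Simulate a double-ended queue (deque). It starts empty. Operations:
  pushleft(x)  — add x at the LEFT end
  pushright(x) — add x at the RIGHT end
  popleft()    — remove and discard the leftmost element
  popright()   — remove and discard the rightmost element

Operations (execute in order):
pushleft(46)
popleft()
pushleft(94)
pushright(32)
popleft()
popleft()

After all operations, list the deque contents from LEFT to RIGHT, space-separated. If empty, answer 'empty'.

Answer: empty

Derivation:
pushleft(46): [46]
popleft(): []
pushleft(94): [94]
pushright(32): [94, 32]
popleft(): [32]
popleft(): []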